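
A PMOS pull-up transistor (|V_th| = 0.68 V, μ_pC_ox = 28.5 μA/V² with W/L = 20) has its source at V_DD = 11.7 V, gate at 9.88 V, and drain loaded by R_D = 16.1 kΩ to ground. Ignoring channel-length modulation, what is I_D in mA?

I_D = 0.370 mA

V_SG = V_DD − V_G = 11.7 − 9.88 = 1.82 V, so V_ov = 1.82 − 0.68 = 1.14 V.
k_p = μ_pC_ox · (W/L) = 0.57 mA/V².
Assume saturation: I_D = ½ k_p V_ov² = 0.5 × 0.57 × 1.14² = 0.37 mA, giving V_SD = V_DD − I_D R_D = 11.7 − 0.37 × 16.1 = 5.74 V.
V_SD = 5.74 V ≥ V_ov = 1.14 V, confirming saturation.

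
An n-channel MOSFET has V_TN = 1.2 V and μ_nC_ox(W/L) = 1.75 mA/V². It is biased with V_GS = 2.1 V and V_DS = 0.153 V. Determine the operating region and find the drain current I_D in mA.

Triode; I_D = 0.220 mA

V_ov = V_GS − V_TN = 2.1 − 1.2 = 0.9 V.
Since V_DS = 0.153 V < V_ov = 0.9 V, the device is in the triode region.
I_D = k_n [V_ov · V_DS − ½ V_DS²] = 1.75 × [0.9 × 0.153 − 0.5 × 0.153²] = 0.22 mA.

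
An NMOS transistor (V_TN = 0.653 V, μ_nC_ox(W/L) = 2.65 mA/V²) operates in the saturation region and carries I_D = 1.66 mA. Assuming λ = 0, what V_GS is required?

In saturation I_D = ½ k_n (V_GS − V_TN)², so V_GS − V_TN = √(2 I_D / k_n) = √(2 × 1.66 / 2.65) = 1.12 V.
V_GS = 0.653 + 1.12 = 1.77 V.

V_GS = 1.77 V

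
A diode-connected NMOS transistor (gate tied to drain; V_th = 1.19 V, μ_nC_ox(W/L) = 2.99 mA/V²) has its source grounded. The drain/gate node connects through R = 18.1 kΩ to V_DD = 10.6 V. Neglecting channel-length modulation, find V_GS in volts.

V_GS = 1.76 V

With gate tied to drain, V_GS = V_DS ≥ V_GS − V_th, so the device is in saturation.
KCL at the drain: ½ k_n (V_GS − V_th)² = (V_DD − V_GS)/R.
Let x = V_GS − 1.19. Then 27.1 x² + x − 9.41 = 0, giving x = 0.572 V (positive root), so V_GS = 1.76 V.
I_D = (V_DD − V_GS)/R = (10.6 − 1.76) / 18.1 = 0.488 mA.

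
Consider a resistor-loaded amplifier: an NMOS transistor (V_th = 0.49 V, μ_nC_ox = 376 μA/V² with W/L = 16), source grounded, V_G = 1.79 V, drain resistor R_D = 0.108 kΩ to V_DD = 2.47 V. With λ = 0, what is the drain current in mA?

I_D = 5.08 mA

V_GS = V_G = 1.79 V, so V_ov = 1.79 − 0.49 = 1.3 V.
k_n = μ_nC_ox · (W/L) = 6.016 mA/V².
Assume saturation: I_D = ½ k_n V_ov² = 0.5 × 6.016 × 1.3² = 5.08 mA, giving V_DS = V_DD − I_D R_D = 2.47 − 5.08 × 0.108 = 1.92 V.
V_DS = 1.92 V ≥ V_ov = 1.3 V, confirming saturation.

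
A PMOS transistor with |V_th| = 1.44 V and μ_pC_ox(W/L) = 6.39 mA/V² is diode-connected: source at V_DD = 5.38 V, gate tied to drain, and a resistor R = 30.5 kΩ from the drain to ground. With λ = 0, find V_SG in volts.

With gate tied to drain, V_SG = V_SD ≥ V_SG − |V_th|, so the device is in saturation.
KCL at the drain: ½ k_p (V_SG − |V_th|)² = (V_DD − V_SG)/R.
Let x = V_SG − 1.44. Then 97.4 x² + x − 3.94 = 0, giving x = 0.196 V (positive root), so V_SG = 1.64 V.
I_D = (V_DD − V_SG)/R = (5.38 − 1.64) / 30.5 = 0.123 mA.

V_SG = 1.64 V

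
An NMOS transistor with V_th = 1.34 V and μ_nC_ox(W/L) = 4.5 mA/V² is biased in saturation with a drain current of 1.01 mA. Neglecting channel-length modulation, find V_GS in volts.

In saturation I_D = ½ k_n (V_GS − V_th)², so V_GS − V_th = √(2 I_D / k_n) = √(2 × 1.01 / 4.5) = 0.67 V.
V_GS = 1.34 + 0.67 = 2.01 V.

V_GS = 2.01 V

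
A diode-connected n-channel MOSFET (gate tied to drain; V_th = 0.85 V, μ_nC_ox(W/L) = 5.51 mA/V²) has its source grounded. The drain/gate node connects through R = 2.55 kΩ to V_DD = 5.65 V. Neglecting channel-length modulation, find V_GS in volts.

With gate tied to drain, V_GS = V_DS ≥ V_GS − V_th, so the device is in saturation.
KCL at the drain: ½ k_n (V_GS − V_th)² = (V_DD − V_GS)/R.
Let x = V_GS − 0.85. Then 7.03 x² + x − 4.8 = 0, giving x = 0.758 V (positive root), so V_GS = 1.61 V.
I_D = (V_DD − V_GS)/R = (5.65 − 1.61) / 2.55 = 1.58 mA.

V_GS = 1.61 V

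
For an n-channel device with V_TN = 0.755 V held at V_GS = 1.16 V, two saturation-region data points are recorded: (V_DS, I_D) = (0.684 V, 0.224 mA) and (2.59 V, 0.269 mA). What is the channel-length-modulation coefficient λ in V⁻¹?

λ = 0.114 V⁻¹

With V_GS fixed, I_D ∝ (1 + λ V_DS) in saturation, so I_D2/I_D1 = (1 + λ V_DS2)/(1 + λ V_DS1).
0.269/0.224 = 1.201 = (1 + 2.59 λ)/(1 + 0.684 λ).
Solving: λ (I_D1 V_DS2 − I_D2 V_DS1) = I_D2 − I_D1, so λ = (0.269 − 0.224) / (0.224 × 2.59 − 0.269 × 0.684) = 0.045 / 0.396 = 0.114 V⁻¹.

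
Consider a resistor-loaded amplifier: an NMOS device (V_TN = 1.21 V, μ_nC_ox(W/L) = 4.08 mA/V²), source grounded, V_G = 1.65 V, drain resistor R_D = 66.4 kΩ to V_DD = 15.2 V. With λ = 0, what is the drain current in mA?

I_D = 0.227 mA

V_GS = V_G = 1.65 V, so V_ov = 1.65 − 1.21 = 0.44 V.
Assume saturation: I_D = ½ k_n V_ov² = 0.5 × 4.08 × 0.44² = 0.395 mA, giving V_DS = V_DD − I_D R_D = 15.2 − 0.395 × 66.4 = -11 V.
But -11 V < V_ov = 0.44 V, so the device is actually in triode.
In triode I_D = k_n[V_ov V_DS − ½ V_DS²] and I_D = (V_DD − V_DS)/R_D. Equating: 135 V_DS² − 120.2 V_DS + 15.2 = 0, giving V_DS = 0.153 V (the root below V_ov).
I_D = (15.2 − 0.153) / 66.4 = 0.227 mA.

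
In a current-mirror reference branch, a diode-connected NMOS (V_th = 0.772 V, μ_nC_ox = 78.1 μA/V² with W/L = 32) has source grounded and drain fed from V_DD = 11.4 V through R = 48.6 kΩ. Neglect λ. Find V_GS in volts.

With gate tied to drain, V_GS = V_DS ≥ V_GS − V_th, so the device is in saturation.
k_n = μ_nC_ox · (W/L) = 2.499 mA/V².
KCL at the drain: ½ k_n (V_GS − V_th)² = (V_DD − V_GS)/R.
Let x = V_GS − 0.772. Then 60.7 x² + x − 10.63 = 0, giving x = 0.41 V (positive root), so V_GS = 1.18 V.
I_D = (V_DD − V_GS)/R = (11.4 − 1.18) / 48.6 = 0.21 mA.

V_GS = 1.18 V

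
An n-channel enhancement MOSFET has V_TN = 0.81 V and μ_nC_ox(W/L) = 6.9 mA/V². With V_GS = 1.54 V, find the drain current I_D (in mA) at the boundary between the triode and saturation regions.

I_D = 1.84 mA

At the boundary V_DS = V_ov = V_GS − V_TN = 1.54 − 0.81 = 0.73 V.
I_D = ½ k_n V_ov² = 0.5 × 6.9 × 0.73² = 1.84 mA.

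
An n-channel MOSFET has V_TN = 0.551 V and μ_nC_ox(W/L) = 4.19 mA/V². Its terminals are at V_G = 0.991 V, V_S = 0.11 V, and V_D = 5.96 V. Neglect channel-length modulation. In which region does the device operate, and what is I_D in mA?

V_GS = V_G − V_S = 0.991 − 0.11 = 0.881 V; V_DS = V_D − V_S = 5.96 − 0.11 = 5.85 V.
V_ov = V_GS − V_TN = 0.881 − 0.551 = 0.33 V.
Since V_DS = 5.85 V ≥ V_ov = 0.33 V, the device is in saturation.
I_D = ½ k_n V_ov² = 0.5 × 4.19 × 0.33² = 0.228 mA.

Saturation; I_D = 0.228 mA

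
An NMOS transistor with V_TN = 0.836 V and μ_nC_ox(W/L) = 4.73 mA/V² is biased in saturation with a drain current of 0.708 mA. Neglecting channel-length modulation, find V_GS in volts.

V_GS = 1.38 V

In saturation I_D = ½ k_n (V_GS − V_TN)², so V_GS − V_TN = √(2 I_D / k_n) = √(2 × 0.708 / 4.73) = 0.547 V.
V_GS = 0.836 + 0.547 = 1.38 V.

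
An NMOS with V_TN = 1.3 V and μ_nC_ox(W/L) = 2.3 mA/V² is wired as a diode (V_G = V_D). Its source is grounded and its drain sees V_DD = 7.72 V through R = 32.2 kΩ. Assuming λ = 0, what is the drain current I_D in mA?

With gate tied to drain, V_GS = V_DS ≥ V_GS − V_TN, so the device is in saturation.
KCL at the drain: ½ k_n (V_GS − V_TN)² = (V_DD − V_GS)/R.
Let x = V_GS − 1.3. Then 37 x² + x − 6.42 = 0, giving x = 0.403 V (positive root), so V_GS = 1.7 V.
I_D = (V_DD − V_GS)/R = (7.72 − 1.7) / 32.2 = 0.187 mA.

I_D = 0.187 mA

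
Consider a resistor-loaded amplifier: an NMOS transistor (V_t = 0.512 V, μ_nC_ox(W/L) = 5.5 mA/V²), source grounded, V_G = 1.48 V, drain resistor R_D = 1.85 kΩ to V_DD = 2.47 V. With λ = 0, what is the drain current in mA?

V_GS = V_G = 1.48 V, so V_ov = 1.48 − 0.512 = 0.968 V.
Assume saturation: I_D = ½ k_n V_ov² = 0.5 × 5.5 × 0.968² = 2.58 mA, giving V_DS = V_DD − I_D R_D = 2.47 − 2.58 × 1.85 = -2.3 V.
But -2.3 V < V_ov = 0.968 V, so the device is actually in triode.
In triode I_D = k_n[V_ov V_DS − ½ V_DS²] and I_D = (V_DD − V_DS)/R_D. Equating: 5.09 V_DS² − 10.85 V_DS + 2.47 = 0, giving V_DS = 0.259 V (the root below V_ov).
I_D = (2.47 − 0.259) / 1.85 = 1.2 mA.

I_D = 1.20 mA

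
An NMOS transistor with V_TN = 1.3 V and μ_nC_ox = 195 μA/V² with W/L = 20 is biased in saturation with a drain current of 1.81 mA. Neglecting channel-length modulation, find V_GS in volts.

k_n = μ_nC_ox · (W/L) = 3.9 mA/V².
In saturation I_D = ½ k_n (V_GS − V_TN)², so V_GS − V_TN = √(2 I_D / k_n) = √(2 × 1.81 / 3.9) = 0.963 V.
V_GS = 1.3 + 0.963 = 2.26 V.

V_GS = 2.26 V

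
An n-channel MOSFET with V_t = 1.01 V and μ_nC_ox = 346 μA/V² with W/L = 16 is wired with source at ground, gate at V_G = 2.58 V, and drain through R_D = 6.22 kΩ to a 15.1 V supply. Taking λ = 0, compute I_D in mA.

I_D = 2.38 mA

V_GS = V_G = 2.58 V, so V_ov = 2.58 − 1.01 = 1.57 V.
k_n = μ_nC_ox · (W/L) = 5.536 mA/V².
Assume saturation: I_D = ½ k_n V_ov² = 0.5 × 5.536 × 1.57² = 6.82 mA, giving V_DS = V_DD − I_D R_D = 15.1 − 6.82 × 6.22 = -27.3 V.
But -27.3 V < V_ov = 1.57 V, so the device is actually in triode.
In triode I_D = k_n[V_ov V_DS − ½ V_DS²] and I_D = (V_DD − V_DS)/R_D. Equating: 17.2 V_DS² − 55.06 V_DS + 15.1 = 0, giving V_DS = 0.303 V (the root below V_ov).
I_D = (15.1 − 0.303) / 6.22 = 2.38 mA.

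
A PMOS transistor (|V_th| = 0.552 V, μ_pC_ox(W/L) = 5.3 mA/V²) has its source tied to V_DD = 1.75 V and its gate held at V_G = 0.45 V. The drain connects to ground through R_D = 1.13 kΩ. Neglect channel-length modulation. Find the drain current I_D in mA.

I_D = 1.18 mA

V_SG = V_DD − V_G = 1.75 − 0.45 = 1.3 V, so V_ov = 1.3 − 0.552 = 0.748 V.
Assume saturation: I_D = ½ k_p V_ov² = 0.5 × 5.3 × 0.748² = 1.48 mA, giving V_SD = V_DD − I_D R_D = 1.75 − 1.48 × 1.13 = 0.0746 V.
But 0.0746 V < V_ov = 0.748 V, so the device is actually in triode.
In triode I_D = k_p[V_ov V_SD − ½ V_SD²] and I_D = (V_DD − V_SD)/R_D. Equating: 2.99 V_SD² − 5.48 V_SD + 1.75 = 0, giving V_SD = 0.412 V (the root below V_ov).
I_D = (1.75 − 0.412) / 1.13 = 1.18 mA.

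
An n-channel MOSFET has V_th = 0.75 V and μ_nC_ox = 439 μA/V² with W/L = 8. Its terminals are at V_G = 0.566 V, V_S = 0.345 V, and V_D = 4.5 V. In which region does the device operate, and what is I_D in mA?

Cutoff; I_D = 0 mA

V_GS = V_G − V_S = 0.566 − 0.345 = 0.221 V; V_DS = V_D − V_S = 4.5 − 0.345 = 4.16 V.
V_GS = 0.221 V < V_th = 0.75 V, so the transistor is in cutoff.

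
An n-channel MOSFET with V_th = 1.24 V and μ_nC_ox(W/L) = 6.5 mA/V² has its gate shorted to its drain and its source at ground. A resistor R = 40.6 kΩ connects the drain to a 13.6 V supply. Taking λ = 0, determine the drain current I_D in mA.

I_D = 0.297 mA

With gate tied to drain, V_GS = V_DS ≥ V_GS − V_th, so the device is in saturation.
KCL at the drain: ½ k_n (V_GS − V_th)² = (V_DD − V_GS)/R.
Let x = V_GS − 1.24. Then 132 x² + x − 12.36 = 0, giving x = 0.302 V (positive root), so V_GS = 1.54 V.
I_D = (V_DD − V_GS)/R = (13.6 − 1.54) / 40.6 = 0.297 mA.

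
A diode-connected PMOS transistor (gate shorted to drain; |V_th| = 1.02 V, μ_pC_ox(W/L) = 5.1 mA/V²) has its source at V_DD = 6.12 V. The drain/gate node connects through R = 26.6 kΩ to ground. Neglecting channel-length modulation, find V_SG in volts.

With gate tied to drain, V_SG = V_SD ≥ V_SG − |V_th|, so the device is in saturation.
KCL at the drain: ½ k_p (V_SG − |V_th|)² = (V_DD − V_SG)/R.
Let x = V_SG − 1.02. Then 67.8 x² + x − 5.1 = 0, giving x = 0.267 V (positive root), so V_SG = 1.29 V.
I_D = (V_DD − V_SG)/R = (6.12 − 1.29) / 26.6 = 0.182 mA.

V_SG = 1.29 V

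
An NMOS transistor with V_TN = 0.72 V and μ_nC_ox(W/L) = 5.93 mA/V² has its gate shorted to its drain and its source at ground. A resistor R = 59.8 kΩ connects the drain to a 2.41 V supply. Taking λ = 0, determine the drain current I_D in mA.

With gate tied to drain, V_GS = V_DS ≥ V_GS − V_TN, so the device is in saturation.
KCL at the drain: ½ k_n (V_GS − V_TN)² = (V_DD − V_GS)/R.
Let x = V_GS − 0.72. Then 177 x² + x − 1.69 = 0, giving x = 0.0949 V (positive root), so V_GS = 0.815 V.
I_D = (V_DD − V_GS)/R = (2.41 − 0.815) / 59.8 = 0.0267 mA.

I_D = 0.0267 mA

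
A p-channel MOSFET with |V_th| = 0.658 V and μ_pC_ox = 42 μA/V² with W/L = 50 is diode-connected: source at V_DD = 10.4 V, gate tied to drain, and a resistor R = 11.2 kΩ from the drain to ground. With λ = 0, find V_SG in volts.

With gate tied to drain, V_SG = V_SD ≥ V_SG − |V_th|, so the device is in saturation.
k_p = μ_pC_ox · (W/L) = 2.1 mA/V².
KCL at the drain: ½ k_p (V_SG − |V_th|)² = (V_DD − V_SG)/R.
Let x = V_SG − 0.658. Then 11.8 x² + x − 9.742 = 0, giving x = 0.869 V (positive root), so V_SG = 1.53 V.
I_D = (V_DD − V_SG)/R = (10.4 − 1.53) / 11.2 = 0.792 mA.

V_SG = 1.53 V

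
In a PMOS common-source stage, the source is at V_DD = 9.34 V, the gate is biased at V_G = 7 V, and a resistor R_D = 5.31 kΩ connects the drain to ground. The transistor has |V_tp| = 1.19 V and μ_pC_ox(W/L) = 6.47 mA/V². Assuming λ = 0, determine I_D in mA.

I_D = 1.71 mA

V_SG = V_DD − V_G = 9.34 − 7 = 2.34 V, so V_ov = 2.34 − 1.19 = 1.15 V.
Assume saturation: I_D = ½ k_p V_ov² = 0.5 × 6.47 × 1.15² = 4.28 mA, giving V_SD = V_DD − I_D R_D = 9.34 − 4.28 × 5.31 = -13.4 V.
But -13.4 V < V_ov = 1.15 V, so the device is actually in triode.
In triode I_D = k_p[V_ov V_SD − ½ V_SD²] and I_D = (V_DD − V_SD)/R_D. Equating: 17.2 V_SD² − 40.51 V_SD + 9.34 = 0, giving V_SD = 0.259 V (the root below V_ov).
I_D = (9.34 − 0.259) / 5.31 = 1.71 mA.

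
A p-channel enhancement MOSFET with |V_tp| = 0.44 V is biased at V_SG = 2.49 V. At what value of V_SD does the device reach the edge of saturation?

The boundary between triode and saturation is V_SD = V_SG − |V_tp| = V_ov.
V_ov = 2.49 − 0.44 = 2.05 V.

V_SD,sat = 2.05 V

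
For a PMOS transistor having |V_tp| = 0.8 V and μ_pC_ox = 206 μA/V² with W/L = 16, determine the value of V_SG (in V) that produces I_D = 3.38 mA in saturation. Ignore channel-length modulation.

V_SG = 2.23 V

k_p = μ_pC_ox · (W/L) = 3.296 mA/V².
In saturation I_D = ½ k_p (V_SG − |V_tp|)², so V_SG − |V_tp| = √(2 I_D / k_p) = √(2 × 3.38 / 3.296) = 1.43 V.
V_SG = 0.8 + 1.43 = 2.23 V.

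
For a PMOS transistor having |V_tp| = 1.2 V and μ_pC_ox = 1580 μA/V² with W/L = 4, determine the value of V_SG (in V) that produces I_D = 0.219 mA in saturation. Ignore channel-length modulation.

k_p = μ_pC_ox · (W/L) = 6.32 mA/V².
In saturation I_D = ½ k_p (V_SG − |V_tp|)², so V_SG − |V_tp| = √(2 I_D / k_p) = √(2 × 0.219 / 6.32) = 0.263 V.
V_SG = 1.2 + 0.263 = 1.46 V.

V_SG = 1.46 V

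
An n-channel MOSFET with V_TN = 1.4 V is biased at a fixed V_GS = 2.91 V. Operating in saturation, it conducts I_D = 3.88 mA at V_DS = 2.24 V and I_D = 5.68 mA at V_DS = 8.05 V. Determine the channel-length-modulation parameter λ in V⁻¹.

With V_GS fixed, I_D ∝ (1 + λ V_DS) in saturation, so I_D2/I_D1 = (1 + λ V_DS2)/(1 + λ V_DS1).
5.68/3.88 = 1.464 = (1 + 8.05 λ)/(1 + 2.24 λ).
Solving: λ (I_D1 V_DS2 − I_D2 V_DS1) = I_D2 − I_D1, so λ = (5.68 − 3.88) / (3.88 × 8.05 − 5.68 × 2.24) = 1.8 / 18.5 = 0.0972 V⁻¹.

λ = 0.0972 V⁻¹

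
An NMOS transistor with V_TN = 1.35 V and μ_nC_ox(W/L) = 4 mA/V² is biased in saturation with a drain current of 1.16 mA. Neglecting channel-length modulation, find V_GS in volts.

V_GS = 2.11 V

In saturation I_D = ½ k_n (V_GS − V_TN)², so V_GS − V_TN = √(2 I_D / k_n) = √(2 × 1.16 / 4) = 0.762 V.
V_GS = 1.35 + 0.762 = 2.11 V.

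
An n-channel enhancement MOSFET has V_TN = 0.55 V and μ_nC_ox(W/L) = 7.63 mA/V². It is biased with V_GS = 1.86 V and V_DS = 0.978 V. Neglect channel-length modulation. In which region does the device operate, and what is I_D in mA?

V_ov = V_GS − V_TN = 1.86 − 0.55 = 1.31 V.
Since V_DS = 0.978 V < V_ov = 1.31 V, the device is in the triode region.
I_D = k_n [V_ov · V_DS − ½ V_DS²] = 7.63 × [1.31 × 0.978 − 0.5 × 0.978²] = 6.13 mA.

Triode; I_D = 6.13 mA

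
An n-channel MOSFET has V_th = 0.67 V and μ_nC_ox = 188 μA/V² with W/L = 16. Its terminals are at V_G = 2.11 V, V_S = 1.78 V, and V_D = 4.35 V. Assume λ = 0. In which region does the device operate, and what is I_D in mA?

Cutoff; I_D = 0 mA

V_GS = V_G − V_S = 2.11 − 1.78 = 0.33 V; V_DS = V_D − V_S = 4.35 − 1.78 = 2.57 V.
V_GS = 0.33 V < V_th = 0.67 V, so the transistor is in cutoff.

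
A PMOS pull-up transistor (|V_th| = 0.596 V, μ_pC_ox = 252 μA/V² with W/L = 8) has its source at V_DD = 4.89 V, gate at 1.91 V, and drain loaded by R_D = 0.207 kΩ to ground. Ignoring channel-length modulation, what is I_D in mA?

I_D = 5.73 mA

V_SG = V_DD − V_G = 4.89 − 1.91 = 2.98 V, so V_ov = 2.98 − 0.596 = 2.38 V.
k_p = μ_pC_ox · (W/L) = 2.016 mA/V².
Assume saturation: I_D = ½ k_p V_ov² = 0.5 × 2.016 × 2.38² = 5.73 mA, giving V_SD = V_DD − I_D R_D = 4.89 − 5.73 × 0.207 = 3.7 V.
V_SD = 3.7 V ≥ V_ov = 2.38 V, confirming saturation.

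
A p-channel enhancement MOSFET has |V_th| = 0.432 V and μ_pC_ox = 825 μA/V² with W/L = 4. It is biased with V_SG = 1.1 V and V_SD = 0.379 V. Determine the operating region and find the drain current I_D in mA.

k_p = μ_pC_ox · (W/L) = 3.3 mA/V².
V_ov = V_SG − |V_th| = 1.1 − 0.432 = 0.668 V.
Since V_SD = 0.379 V < V_ov = 0.668 V, the device is in the triode region.
I_D = k_p [V_ov · V_SD − ½ V_SD²] = 3.3 × [0.668 × 0.379 − 0.5 × 0.379²] = 0.598 mA.

Triode; I_D = 0.598 mA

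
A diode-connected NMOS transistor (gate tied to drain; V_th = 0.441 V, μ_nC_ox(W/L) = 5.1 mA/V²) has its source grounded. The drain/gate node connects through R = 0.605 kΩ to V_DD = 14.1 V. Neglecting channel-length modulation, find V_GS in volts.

V_GS = 3.11 V

With gate tied to drain, V_GS = V_DS ≥ V_GS − V_th, so the device is in saturation.
KCL at the drain: ½ k_n (V_GS − V_th)² = (V_DD − V_GS)/R.
Let x = V_GS − 0.441. Then 1.54 x² + x − 13.66 = 0, giving x = 2.67 V (positive root), so V_GS = 3.11 V.
I_D = (V_DD − V_GS)/R = (14.1 − 3.11) / 0.605 = 18.2 mA.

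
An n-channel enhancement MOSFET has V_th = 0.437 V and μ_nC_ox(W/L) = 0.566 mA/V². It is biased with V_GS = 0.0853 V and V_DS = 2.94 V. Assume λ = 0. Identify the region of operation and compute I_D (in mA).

V_GS = 0.0853 V < V_th = 0.437 V, so the transistor is in cutoff.

Cutoff; I_D = 0 mA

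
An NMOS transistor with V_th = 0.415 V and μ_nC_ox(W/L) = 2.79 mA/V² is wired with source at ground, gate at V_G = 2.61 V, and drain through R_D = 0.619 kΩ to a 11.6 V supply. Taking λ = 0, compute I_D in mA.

I_D = 6.72 mA

V_GS = V_G = 2.61 V, so V_ov = 2.61 − 0.415 = 2.19 V.
Assume saturation: I_D = ½ k_n V_ov² = 0.5 × 2.79 × 2.19² = 6.72 mA, giving V_DS = V_DD − I_D R_D = 11.6 − 6.72 × 0.619 = 7.44 V.
V_DS = 7.44 V ≥ V_ov = 2.19 V, confirming saturation.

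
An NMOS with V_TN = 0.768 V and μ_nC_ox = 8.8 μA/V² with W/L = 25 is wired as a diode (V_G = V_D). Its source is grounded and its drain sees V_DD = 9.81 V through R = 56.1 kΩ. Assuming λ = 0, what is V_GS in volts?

With gate tied to drain, V_GS = V_DS ≥ V_GS − V_TN, so the device is in saturation.
k_n = μ_nC_ox · (W/L) = 0.22 mA/V².
KCL at the drain: ½ k_n (V_GS − V_TN)² = (V_DD − V_GS)/R.
Let x = V_GS − 0.768. Then 6.17 x² + x − 9.042 = 0, giving x = 1.13 V (positive root), so V_GS = 1.9 V.
I_D = (V_DD − V_GS)/R = (9.81 − 1.9) / 56.1 = 0.141 mA.

V_GS = 1.90 V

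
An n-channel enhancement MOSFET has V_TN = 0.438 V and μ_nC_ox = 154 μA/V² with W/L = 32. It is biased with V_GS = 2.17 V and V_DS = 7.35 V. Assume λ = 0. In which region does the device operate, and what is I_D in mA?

k_n = μ_nC_ox · (W/L) = 4.928 mA/V².
V_ov = V_GS − V_TN = 2.17 − 0.438 = 1.73 V.
Since V_DS = 7.35 V ≥ V_ov = 1.73 V, the device is in saturation.
I_D = ½ k_n V_ov² = 0.5 × 4.928 × 1.73² = 7.39 mA.

Saturation; I_D = 7.39 mA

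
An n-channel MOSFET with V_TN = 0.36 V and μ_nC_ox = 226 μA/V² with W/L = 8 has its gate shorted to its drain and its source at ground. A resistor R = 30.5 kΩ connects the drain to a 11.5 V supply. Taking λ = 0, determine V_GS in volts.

With gate tied to drain, V_GS = V_DS ≥ V_GS − V_TN, so the device is in saturation.
k_n = μ_nC_ox · (W/L) = 1.808 mA/V².
KCL at the drain: ½ k_n (V_GS − V_TN)² = (V_DD − V_GS)/R.
Let x = V_GS − 0.36. Then 27.6 x² + x − 11.14 = 0, giving x = 0.618 V (positive root), so V_GS = 0.978 V.
I_D = (V_DD − V_GS)/R = (11.5 − 0.978) / 30.5 = 0.345 mA.

V_GS = 0.978 V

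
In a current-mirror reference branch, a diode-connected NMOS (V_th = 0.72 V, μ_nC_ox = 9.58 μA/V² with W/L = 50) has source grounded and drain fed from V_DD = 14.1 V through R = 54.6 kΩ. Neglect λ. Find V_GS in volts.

V_GS = 1.69 V

With gate tied to drain, V_GS = V_DS ≥ V_GS − V_th, so the device is in saturation.
k_n = μ_nC_ox · (W/L) = 0.479 mA/V².
KCL at the drain: ½ k_n (V_GS − V_th)² = (V_DD − V_GS)/R.
Let x = V_GS − 0.72. Then 13.1 x² + x − 13.38 = 0, giving x = 0.974 V (positive root), so V_GS = 1.69 V.
I_D = (V_DD − V_GS)/R = (14.1 − 1.69) / 54.6 = 0.227 mA.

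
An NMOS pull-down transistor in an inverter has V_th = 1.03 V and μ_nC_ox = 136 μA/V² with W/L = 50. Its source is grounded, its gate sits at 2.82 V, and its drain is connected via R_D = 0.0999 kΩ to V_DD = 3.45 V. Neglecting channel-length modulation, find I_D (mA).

V_GS = V_G = 2.82 V, so V_ov = 2.82 − 1.03 = 1.79 V.
k_n = μ_nC_ox · (W/L) = 6.8 mA/V².
Assume saturation: I_D = ½ k_n V_ov² = 0.5 × 6.8 × 1.79² = 10.9 mA, giving V_DS = V_DD − I_D R_D = 3.45 − 10.9 × 0.0999 = 2.36 V.
V_DS = 2.36 V ≥ V_ov = 1.79 V, confirming saturation.

I_D = 10.9 mA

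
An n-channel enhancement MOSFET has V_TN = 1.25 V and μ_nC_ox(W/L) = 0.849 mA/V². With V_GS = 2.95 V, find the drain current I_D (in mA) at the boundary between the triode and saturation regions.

At the boundary V_DS = V_ov = V_GS − V_TN = 2.95 − 1.25 = 1.7 V.
I_D = ½ k_n V_ov² = 0.5 × 0.849 × 1.7² = 1.23 mA.

I_D = 1.23 mA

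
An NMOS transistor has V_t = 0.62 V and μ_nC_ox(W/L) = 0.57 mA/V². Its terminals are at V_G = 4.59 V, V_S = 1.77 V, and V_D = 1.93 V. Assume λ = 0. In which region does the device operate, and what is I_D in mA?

Triode; I_D = 0.193 mA

V_GS = V_G − V_S = 4.59 − 1.77 = 2.82 V; V_DS = V_D − V_S = 1.93 − 1.77 = 0.16 V.
V_ov = V_GS − V_t = 2.82 − 0.62 = 2.2 V.
Since V_DS = 0.16 V < V_ov = 2.2 V, the device is in the triode region.
I_D = k_n [V_ov · V_DS − ½ V_DS²] = 0.57 × [2.2 × 0.16 − 0.5 × 0.16²] = 0.193 mA.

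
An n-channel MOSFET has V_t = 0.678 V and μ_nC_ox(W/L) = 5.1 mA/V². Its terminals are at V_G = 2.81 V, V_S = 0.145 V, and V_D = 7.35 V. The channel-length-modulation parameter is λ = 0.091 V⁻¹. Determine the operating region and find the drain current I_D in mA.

V_GS = V_G − V_S = 2.81 − 0.145 = 2.67 V; V_DS = V_D − V_S = 7.35 − 0.145 = 7.21 V.
V_ov = V_GS − V_t = 2.67 − 0.678 = 1.99 V.
Since V_DS = 7.21 V ≥ V_ov = 1.99 V, the device is in saturation.
I_D = ½ k_n V_ov² (1 + λ V_DS) = 0.5 × 5.1 × 1.99² × (1 + 0.091 × 7.21) = 16.7 mA.

Saturation; I_D = 16.7 mA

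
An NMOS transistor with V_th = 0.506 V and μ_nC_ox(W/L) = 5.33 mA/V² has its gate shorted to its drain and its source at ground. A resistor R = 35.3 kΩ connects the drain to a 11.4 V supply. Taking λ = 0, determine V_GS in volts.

With gate tied to drain, V_GS = V_DS ≥ V_GS − V_th, so the device is in saturation.
KCL at the drain: ½ k_n (V_GS − V_th)² = (V_DD − V_GS)/R.
Let x = V_GS − 0.506. Then 94.1 x² + x − 10.89 = 0, giving x = 0.335 V (positive root), so V_GS = 0.841 V.
I_D = (V_DD − V_GS)/R = (11.4 − 0.841) / 35.3 = 0.299 mA.

V_GS = 0.841 V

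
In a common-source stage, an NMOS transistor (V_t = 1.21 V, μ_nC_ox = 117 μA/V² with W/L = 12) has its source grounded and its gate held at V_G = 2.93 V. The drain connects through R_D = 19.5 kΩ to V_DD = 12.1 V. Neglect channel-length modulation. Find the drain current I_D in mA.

V_GS = V_G = 2.93 V, so V_ov = 2.93 − 1.21 = 1.72 V.
k_n = μ_nC_ox · (W/L) = 1.404 mA/V².
Assume saturation: I_D = ½ k_n V_ov² = 0.5 × 1.404 × 1.72² = 2.08 mA, giving V_DS = V_DD − I_D R_D = 12.1 − 2.08 × 19.5 = -28.4 V.
But -28.4 V < V_ov = 1.72 V, so the device is actually in triode.
In triode I_D = k_n[V_ov V_DS − ½ V_DS²] and I_D = (V_DD − V_DS)/R_D. Equating: 13.7 V_DS² − 48.09 V_DS + 12.1 = 0, giving V_DS = 0.273 V (the root below V_ov).
I_D = (12.1 − 0.273) / 19.5 = 0.607 mA.

I_D = 0.607 mA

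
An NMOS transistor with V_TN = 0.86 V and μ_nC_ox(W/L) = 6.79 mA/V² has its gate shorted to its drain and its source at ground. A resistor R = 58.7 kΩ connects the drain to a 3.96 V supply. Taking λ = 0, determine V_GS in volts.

With gate tied to drain, V_GS = V_DS ≥ V_GS − V_TN, so the device is in saturation.
KCL at the drain: ½ k_n (V_GS − V_TN)² = (V_DD − V_GS)/R.
Let x = V_GS − 0.86. Then 199 x² + x − 3.1 = 0, giving x = 0.122 V (positive root), so V_GS = 0.982 V.
I_D = (V_DD − V_GS)/R = (3.96 − 0.982) / 58.7 = 0.0507 mA.

V_GS = 0.982 V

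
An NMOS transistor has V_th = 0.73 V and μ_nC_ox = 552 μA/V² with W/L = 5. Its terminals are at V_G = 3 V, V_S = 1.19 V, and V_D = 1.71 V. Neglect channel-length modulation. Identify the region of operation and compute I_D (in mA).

V_GS = V_G − V_S = 3 − 1.19 = 1.81 V; V_DS = V_D − V_S = 1.71 − 1.19 = 0.52 V.
k_n = μ_nC_ox · (W/L) = 2.76 mA/V².
V_ov = V_GS − V_th = 1.81 − 0.73 = 1.08 V.
Since V_DS = 0.52 V < V_ov = 1.08 V, the device is in the triode region.
I_D = k_n [V_ov · V_DS − ½ V_DS²] = 2.76 × [1.08 × 0.52 − 0.5 × 0.52²] = 1.18 mA.

Triode; I_D = 1.18 mA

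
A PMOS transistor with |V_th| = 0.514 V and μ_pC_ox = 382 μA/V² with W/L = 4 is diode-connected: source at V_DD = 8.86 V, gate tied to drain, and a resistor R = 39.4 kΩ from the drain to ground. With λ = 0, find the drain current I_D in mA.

I_D = 0.199 mA

With gate tied to drain, V_SG = V_SD ≥ V_SG − |V_th|, so the device is in saturation.
k_p = μ_pC_ox · (W/L) = 1.528 mA/V².
KCL at the drain: ½ k_p (V_SG − |V_th|)² = (V_DD − V_SG)/R.
Let x = V_SG − 0.514. Then 30.1 x² + x − 8.346 = 0, giving x = 0.51 V (positive root), so V_SG = 1.02 V.
I_D = (V_DD − V_SG)/R = (8.86 − 1.02) / 39.4 = 0.199 mA.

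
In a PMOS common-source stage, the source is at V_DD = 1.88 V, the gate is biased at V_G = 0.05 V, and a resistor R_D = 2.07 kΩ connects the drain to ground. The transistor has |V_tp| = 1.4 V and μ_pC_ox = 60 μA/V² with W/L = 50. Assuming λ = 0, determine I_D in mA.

I_D = 0.277 mA

V_SG = V_DD − V_G = 1.88 − 0.05 = 1.83 V, so V_ov = 1.83 − 1.4 = 0.43 V.
k_p = μ_pC_ox · (W/L) = 3 mA/V².
Assume saturation: I_D = ½ k_p V_ov² = 0.5 × 3 × 0.43² = 0.277 mA, giving V_SD = V_DD − I_D R_D = 1.88 − 0.277 × 2.07 = 1.31 V.
V_SD = 1.31 V ≥ V_ov = 0.43 V, confirming saturation.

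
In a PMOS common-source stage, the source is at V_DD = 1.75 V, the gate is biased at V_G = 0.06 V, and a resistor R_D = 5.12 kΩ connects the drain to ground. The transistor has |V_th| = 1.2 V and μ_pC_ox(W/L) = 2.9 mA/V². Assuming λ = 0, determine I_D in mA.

V_SG = V_DD − V_G = 1.75 − 0.06 = 1.69 V, so V_ov = 1.69 − 1.2 = 0.49 V.
Assume saturation: I_D = ½ k_p V_ov² = 0.5 × 2.9 × 0.49² = 0.348 mA, giving V_SD = V_DD − I_D R_D = 1.75 − 0.348 × 5.12 = -0.0325 V.
But -0.0325 V < V_ov = 0.49 V, so the device is actually in triode.
In triode I_D = k_p[V_ov V_SD − ½ V_SD²] and I_D = (V_DD − V_SD)/R_D. Equating: 7.42 V_SD² − 8.276 V_SD + 1.75 = 0, giving V_SD = 0.284 V (the root below V_ov).
I_D = (1.75 − 0.284) / 5.12 = 0.286 mA.

I_D = 0.286 mA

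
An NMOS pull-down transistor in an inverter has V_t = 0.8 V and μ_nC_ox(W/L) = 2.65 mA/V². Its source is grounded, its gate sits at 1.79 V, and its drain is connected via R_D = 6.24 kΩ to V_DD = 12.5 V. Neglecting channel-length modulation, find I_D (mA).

I_D = 1.30 mA

V_GS = V_G = 1.79 V, so V_ov = 1.79 − 0.8 = 0.99 V.
Assume saturation: I_D = ½ k_n V_ov² = 0.5 × 2.65 × 0.99² = 1.3 mA, giving V_DS = V_DD − I_D R_D = 12.5 − 1.3 × 6.24 = 4.4 V.
V_DS = 4.4 V ≥ V_ov = 0.99 V, confirming saturation.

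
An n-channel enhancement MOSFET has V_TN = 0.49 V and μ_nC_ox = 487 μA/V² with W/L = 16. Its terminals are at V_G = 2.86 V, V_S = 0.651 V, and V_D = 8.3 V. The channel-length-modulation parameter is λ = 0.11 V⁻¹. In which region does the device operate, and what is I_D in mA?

V_GS = V_G − V_S = 2.86 − 0.651 = 2.21 V; V_DS = V_D − V_S = 8.3 − 0.651 = 7.65 V.
k_n = μ_nC_ox · (W/L) = 7.792 mA/V².
V_ov = V_GS − V_TN = 2.21 − 0.49 = 1.72 V.
Since V_DS = 7.65 V ≥ V_ov = 1.72 V, the device is in saturation.
I_D = ½ k_n V_ov² (1 + λ V_DS) = 0.5 × 7.792 × 1.72² × (1 + 0.11 × 7.65) = 21.2 mA.

Saturation; I_D = 21.2 mA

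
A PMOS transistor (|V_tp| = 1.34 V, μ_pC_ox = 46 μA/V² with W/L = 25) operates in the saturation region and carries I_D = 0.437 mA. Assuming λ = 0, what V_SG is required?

V_SG = 2.21 V

k_p = μ_pC_ox · (W/L) = 1.15 mA/V².
In saturation I_D = ½ k_p (V_SG − |V_tp|)², so V_SG − |V_tp| = √(2 I_D / k_p) = √(2 × 0.437 / 1.15) = 0.872 V.
V_SG = 1.34 + 0.872 = 2.21 V.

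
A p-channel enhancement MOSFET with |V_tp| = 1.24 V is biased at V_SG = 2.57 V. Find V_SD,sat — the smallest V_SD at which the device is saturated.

V_SD,sat = 1.33 V

The boundary between triode and saturation is V_SD = V_SG − |V_tp| = V_ov.
V_ov = 2.57 − 1.24 = 1.33 V.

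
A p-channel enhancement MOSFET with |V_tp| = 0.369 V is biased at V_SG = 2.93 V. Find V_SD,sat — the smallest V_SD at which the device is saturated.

V_SD,sat = 2.56 V

The boundary between triode and saturation is V_SD = V_SG − |V_tp| = V_ov.
V_ov = 2.93 − 0.369 = 2.56 V.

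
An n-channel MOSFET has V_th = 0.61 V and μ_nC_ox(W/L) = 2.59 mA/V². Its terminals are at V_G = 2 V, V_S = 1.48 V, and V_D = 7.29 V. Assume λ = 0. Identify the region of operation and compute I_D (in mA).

Cutoff; I_D = 0 mA

V_GS = V_G − V_S = 2 − 1.48 = 0.52 V; V_DS = V_D − V_S = 7.29 − 1.48 = 5.81 V.
V_GS = 0.52 V < V_th = 0.61 V, so the transistor is in cutoff.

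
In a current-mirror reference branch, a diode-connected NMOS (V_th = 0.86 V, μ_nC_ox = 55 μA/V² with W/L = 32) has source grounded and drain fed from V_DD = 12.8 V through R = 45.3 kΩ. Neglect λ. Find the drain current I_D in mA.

With gate tied to drain, V_GS = V_DS ≥ V_GS − V_th, so the device is in saturation.
k_n = μ_nC_ox · (W/L) = 1.76 mA/V².
KCL at the drain: ½ k_n (V_GS − V_th)² = (V_DD − V_GS)/R.
Let x = V_GS − 0.86. Then 39.9 x² + x − 11.94 = 0, giving x = 0.535 V (positive root), so V_GS = 1.39 V.
I_D = (V_DD − V_GS)/R = (12.8 − 1.39) / 45.3 = 0.252 mA.

I_D = 0.252 mA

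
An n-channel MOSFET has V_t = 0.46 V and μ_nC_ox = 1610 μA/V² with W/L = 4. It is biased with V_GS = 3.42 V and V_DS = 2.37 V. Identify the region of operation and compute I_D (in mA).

k_n = μ_nC_ox · (W/L) = 6.44 mA/V².
V_ov = V_GS − V_t = 3.42 − 0.46 = 2.96 V.
Since V_DS = 2.37 V < V_ov = 2.96 V, the device is in the triode region.
I_D = k_n [V_ov · V_DS − ½ V_DS²] = 6.44 × [2.96 × 2.37 − 0.5 × 2.37²] = 27.1 mA.

Triode; I_D = 27.1 mA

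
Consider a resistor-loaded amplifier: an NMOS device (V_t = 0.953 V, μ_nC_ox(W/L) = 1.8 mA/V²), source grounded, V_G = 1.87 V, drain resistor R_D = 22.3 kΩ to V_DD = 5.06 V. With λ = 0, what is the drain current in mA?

I_D = 0.220 mA

V_GS = V_G = 1.87 V, so V_ov = 1.87 − 0.953 = 0.917 V.
Assume saturation: I_D = ½ k_n V_ov² = 0.5 × 1.8 × 0.917² = 0.757 mA, giving V_DS = V_DD − I_D R_D = 5.06 − 0.757 × 22.3 = -11.8 V.
But -11.8 V < V_ov = 0.917 V, so the device is actually in triode.
In triode I_D = k_n[V_ov V_DS − ½ V_DS²] and I_D = (V_DD − V_DS)/R_D. Equating: 20.1 V_DS² − 37.81 V_DS + 5.06 = 0, giving V_DS = 0.145 V (the root below V_ov).
I_D = (5.06 − 0.145) / 22.3 = 0.22 mA.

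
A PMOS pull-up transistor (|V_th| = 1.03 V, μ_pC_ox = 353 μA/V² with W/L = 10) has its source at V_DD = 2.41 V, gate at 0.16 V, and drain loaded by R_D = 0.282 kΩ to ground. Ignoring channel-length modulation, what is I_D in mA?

I_D = 2.63 mA

V_SG = V_DD − V_G = 2.41 − 0.16 = 2.25 V, so V_ov = 2.25 − 1.03 = 1.22 V.
k_p = μ_pC_ox · (W/L) = 3.53 mA/V².
Assume saturation: I_D = ½ k_p V_ov² = 0.5 × 3.53 × 1.22² = 2.63 mA, giving V_SD = V_DD − I_D R_D = 2.41 − 2.63 × 0.282 = 1.67 V.
V_SD = 1.67 V ≥ V_ov = 1.22 V, confirming saturation.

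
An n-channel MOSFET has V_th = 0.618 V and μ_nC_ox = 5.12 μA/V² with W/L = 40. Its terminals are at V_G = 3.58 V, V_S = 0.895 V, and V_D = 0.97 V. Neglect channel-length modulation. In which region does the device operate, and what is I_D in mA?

V_GS = V_G − V_S = 3.58 − 0.895 = 2.69 V; V_DS = V_D − V_S = 0.97 − 0.895 = 0.075 V.
k_n = μ_nC_ox · (W/L) = 0.2048 mA/V².
V_ov = V_GS − V_th = 2.69 − 0.618 = 2.07 V.
Since V_DS = 0.075 V < V_ov = 2.07 V, the device is in the triode region.
I_D = k_n [V_ov · V_DS − ½ V_DS²] = 0.2048 × [2.07 × 0.075 − 0.5 × 0.075²] = 0.0312 mA.

Triode; I_D = 0.0312 mA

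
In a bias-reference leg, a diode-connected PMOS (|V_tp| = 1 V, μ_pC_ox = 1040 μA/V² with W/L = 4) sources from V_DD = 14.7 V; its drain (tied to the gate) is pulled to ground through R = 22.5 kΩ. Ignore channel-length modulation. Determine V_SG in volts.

V_SG = 1.53 V

With gate tied to drain, V_SG = V_SD ≥ V_SG − |V_tp|, so the device is in saturation.
k_p = μ_pC_ox · (W/L) = 4.16 mA/V².
KCL at the drain: ½ k_p (V_SG − |V_tp|)² = (V_DD − V_SG)/R.
Let x = V_SG − 1. Then 46.8 x² + x − 13.7 = 0, giving x = 0.53 V (positive root), so V_SG = 1.53 V.
I_D = (V_DD − V_SG)/R = (14.7 − 1.53) / 22.5 = 0.585 mA.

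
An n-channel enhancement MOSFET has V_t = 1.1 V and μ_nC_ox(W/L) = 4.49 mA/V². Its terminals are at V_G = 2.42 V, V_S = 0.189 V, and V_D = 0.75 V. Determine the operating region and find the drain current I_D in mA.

V_GS = V_G − V_S = 2.42 − 0.189 = 2.23 V; V_DS = V_D − V_S = 0.75 − 0.189 = 0.561 V.
V_ov = V_GS − V_t = 2.23 − 1.1 = 1.13 V.
Since V_DS = 0.561 V < V_ov = 1.13 V, the device is in the triode region.
I_D = k_n [V_ov · V_DS − ½ V_DS²] = 4.49 × [1.13 × 0.561 − 0.5 × 0.561²] = 2.14 mA.

Triode; I_D = 2.14 mA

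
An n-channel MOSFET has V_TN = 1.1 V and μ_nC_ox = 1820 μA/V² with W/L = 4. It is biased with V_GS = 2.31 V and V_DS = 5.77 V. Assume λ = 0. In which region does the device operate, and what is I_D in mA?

Saturation; I_D = 5.33 mA

k_n = μ_nC_ox · (W/L) = 7.28 mA/V².
V_ov = V_GS − V_TN = 2.31 − 1.1 = 1.21 V.
Since V_DS = 5.77 V ≥ V_ov = 1.21 V, the device is in saturation.
I_D = ½ k_n V_ov² = 0.5 × 7.28 × 1.21² = 5.33 mA.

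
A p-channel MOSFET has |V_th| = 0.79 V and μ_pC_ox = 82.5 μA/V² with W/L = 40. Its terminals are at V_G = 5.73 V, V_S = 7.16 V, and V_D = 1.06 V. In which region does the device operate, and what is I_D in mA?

V_SG = V_S − V_G = 7.16 − 5.73 = 1.43 V; V_SD = V_S − V_D = 7.16 − 1.06 = 6.1 V.
k_p = μ_pC_ox · (W/L) = 3.3 mA/V².
V_ov = V_SG − |V_th| = 1.43 − 0.79 = 0.64 V.
Since V_SD = 6.1 V ≥ V_ov = 0.64 V, the device is in saturation.
I_D = ½ k_p V_ov² = 0.5 × 3.3 × 0.64² = 0.676 mA.

Saturation; I_D = 0.676 mA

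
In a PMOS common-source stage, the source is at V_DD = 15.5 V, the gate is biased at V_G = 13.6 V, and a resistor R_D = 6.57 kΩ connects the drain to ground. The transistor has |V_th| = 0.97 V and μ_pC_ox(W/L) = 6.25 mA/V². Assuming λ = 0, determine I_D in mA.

I_D = 2.27 mA

V_SG = V_DD − V_G = 15.5 − 13.6 = 1.9 V, so V_ov = 1.9 − 0.97 = 0.93 V.
Assume saturation: I_D = ½ k_p V_ov² = 0.5 × 6.25 × 0.93² = 2.7 mA, giving V_SD = V_DD − I_D R_D = 15.5 − 2.7 × 6.57 = -2.26 V.
But -2.26 V < V_ov = 0.93 V, so the device is actually in triode.
In triode I_D = k_p[V_ov V_SD − ½ V_SD²] and I_D = (V_DD − V_SD)/R_D. Equating: 20.5 V_SD² − 39.19 V_SD + 15.5 = 0, giving V_SD = 0.56 V (the root below V_ov).
I_D = (15.5 − 0.56) / 6.57 = 2.27 mA.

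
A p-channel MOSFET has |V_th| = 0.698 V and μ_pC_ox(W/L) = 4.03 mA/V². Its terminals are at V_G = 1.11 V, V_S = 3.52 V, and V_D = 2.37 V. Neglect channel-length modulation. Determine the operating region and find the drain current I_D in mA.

V_SG = V_S − V_G = 3.52 − 1.11 = 2.41 V; V_SD = V_S − V_D = 3.52 − 2.37 = 1.15 V.
V_ov = V_SG − |V_th| = 2.41 − 0.698 = 1.71 V.
Since V_SD = 1.15 V < V_ov = 1.71 V, the device is in the triode region.
I_D = k_p [V_ov · V_SD − ½ V_SD²] = 4.03 × [1.71 × 1.15 − 0.5 × 1.15²] = 5.27 mA.

Triode; I_D = 5.27 mA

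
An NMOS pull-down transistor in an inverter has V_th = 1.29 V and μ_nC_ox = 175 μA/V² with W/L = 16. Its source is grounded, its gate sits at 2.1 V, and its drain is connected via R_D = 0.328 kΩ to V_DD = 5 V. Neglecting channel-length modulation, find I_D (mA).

V_GS = V_G = 2.1 V, so V_ov = 2.1 − 1.29 = 0.81 V.
k_n = μ_nC_ox · (W/L) = 2.8 mA/V².
Assume saturation: I_D = ½ k_n V_ov² = 0.5 × 2.8 × 0.81² = 0.919 mA, giving V_DS = V_DD − I_D R_D = 5 − 0.919 × 0.328 = 4.7 V.
V_DS = 4.7 V ≥ V_ov = 0.81 V, confirming saturation.

I_D = 0.919 mA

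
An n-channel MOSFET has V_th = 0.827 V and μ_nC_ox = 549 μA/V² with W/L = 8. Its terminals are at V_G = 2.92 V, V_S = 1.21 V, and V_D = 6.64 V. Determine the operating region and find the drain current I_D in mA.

Saturation; I_D = 1.71 mA

V_GS = V_G − V_S = 2.92 − 1.21 = 1.71 V; V_DS = V_D − V_S = 6.64 − 1.21 = 5.43 V.
k_n = μ_nC_ox · (W/L) = 4.392 mA/V².
V_ov = V_GS − V_th = 1.71 − 0.827 = 0.883 V.
Since V_DS = 5.43 V ≥ V_ov = 0.883 V, the device is in saturation.
I_D = ½ k_n V_ov² = 0.5 × 4.392 × 0.883² = 1.71 mA.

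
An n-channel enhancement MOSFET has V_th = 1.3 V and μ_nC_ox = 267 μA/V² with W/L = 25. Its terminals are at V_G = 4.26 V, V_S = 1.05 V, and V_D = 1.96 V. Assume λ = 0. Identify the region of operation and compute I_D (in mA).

V_GS = V_G − V_S = 4.26 − 1.05 = 3.21 V; V_DS = V_D − V_S = 1.96 − 1.05 = 0.91 V.
k_n = μ_nC_ox · (W/L) = 6.675 mA/V².
V_ov = V_GS − V_th = 3.21 − 1.3 = 1.91 V.
Since V_DS = 0.91 V < V_ov = 1.91 V, the device is in the triode region.
I_D = k_n [V_ov · V_DS − ½ V_DS²] = 6.675 × [1.91 × 0.91 − 0.5 × 0.91²] = 8.84 mA.

Triode; I_D = 8.84 mA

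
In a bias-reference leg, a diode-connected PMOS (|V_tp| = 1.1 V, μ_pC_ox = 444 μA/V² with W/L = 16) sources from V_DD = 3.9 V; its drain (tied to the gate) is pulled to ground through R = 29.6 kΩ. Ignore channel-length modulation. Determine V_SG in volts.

V_SG = 1.26 V

With gate tied to drain, V_SG = V_SD ≥ V_SG − |V_tp|, so the device is in saturation.
k_p = μ_pC_ox · (W/L) = 7.104 mA/V².
KCL at the drain: ½ k_p (V_SG − |V_tp|)² = (V_DD − V_SG)/R.
Let x = V_SG − 1.1. Then 105 x² + x − 2.8 = 0, giving x = 0.159 V (positive root), so V_SG = 1.26 V.
I_D = (V_DD − V_SG)/R = (3.9 − 1.26) / 29.6 = 0.0892 mA.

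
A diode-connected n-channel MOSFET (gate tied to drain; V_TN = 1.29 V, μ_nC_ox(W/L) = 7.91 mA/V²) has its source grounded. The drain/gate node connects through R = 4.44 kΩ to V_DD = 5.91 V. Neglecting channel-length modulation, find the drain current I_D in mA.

With gate tied to drain, V_GS = V_DS ≥ V_GS − V_TN, so the device is in saturation.
KCL at the drain: ½ k_n (V_GS − V_TN)² = (V_DD − V_GS)/R.
Let x = V_GS − 1.29. Then 17.6 x² + x − 4.62 = 0, giving x = 0.485 V (positive root), so V_GS = 1.78 V.
I_D = (V_DD − V_GS)/R = (5.91 − 1.78) / 4.44 = 0.931 mA.

I_D = 0.931 mA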